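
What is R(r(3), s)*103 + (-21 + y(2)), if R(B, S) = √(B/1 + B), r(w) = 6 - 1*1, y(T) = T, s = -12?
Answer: -19 + 103*√10 ≈ 306.71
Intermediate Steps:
r(w) = 5 (r(w) = 6 - 1 = 5)
R(B, S) = √2*√B (R(B, S) = √(B*1 + B) = √(B + B) = √(2*B) = √2*√B)
R(r(3), s)*103 + (-21 + y(2)) = (√2*√5)*103 + (-21 + 2) = √10*103 - 19 = 103*√10 - 19 = -19 + 103*√10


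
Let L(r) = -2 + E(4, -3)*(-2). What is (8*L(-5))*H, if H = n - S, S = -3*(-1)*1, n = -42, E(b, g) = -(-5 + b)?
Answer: 1440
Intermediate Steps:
E(b, g) = 5 - b
L(r) = -4 (L(r) = -2 + (5 - 1*4)*(-2) = -2 + (5 - 4)*(-2) = -2 + 1*(-2) = -2 - 2 = -4)
S = 3 (S = 3*1 = 3)
H = -45 (H = -42 - 1*3 = -42 - 3 = -45)
(8*L(-5))*H = (8*(-4))*(-45) = -32*(-45) = 1440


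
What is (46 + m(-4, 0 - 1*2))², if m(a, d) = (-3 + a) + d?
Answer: 1369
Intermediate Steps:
m(a, d) = -3 + a + d
(46 + m(-4, 0 - 1*2))² = (46 + (-3 - 4 + (0 - 1*2)))² = (46 + (-3 - 4 + (0 - 2)))² = (46 + (-3 - 4 - 2))² = (46 - 9)² = 37² = 1369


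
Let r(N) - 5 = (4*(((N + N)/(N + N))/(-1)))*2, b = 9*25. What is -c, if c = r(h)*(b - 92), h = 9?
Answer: 399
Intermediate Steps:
b = 225
r(N) = -3 (r(N) = 5 + (4*(((N + N)/(N + N))/(-1)))*2 = 5 + (4*(((2*N)/((2*N)))*(-1)))*2 = 5 + (4*(((2*N)*(1/(2*N)))*(-1)))*2 = 5 + (4*(1*(-1)))*2 = 5 + (4*(-1))*2 = 5 - 4*2 = 5 - 8 = -3)
c = -399 (c = -3*(225 - 92) = -3*133 = -399)
-c = -1*(-399) = 399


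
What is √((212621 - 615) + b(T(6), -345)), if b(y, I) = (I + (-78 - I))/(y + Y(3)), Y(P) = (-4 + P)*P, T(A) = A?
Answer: 2*√52995 ≈ 460.41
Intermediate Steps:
Y(P) = P*(-4 + P)
b(y, I) = -78/(-3 + y) (b(y, I) = (I + (-78 - I))/(y + 3*(-4 + 3)) = -78/(y + 3*(-1)) = -78/(y - 3) = -78/(-3 + y))
√((212621 - 615) + b(T(6), -345)) = √((212621 - 615) - 78/(-3 + 6)) = √(212006 - 78/3) = √(212006 - 78*⅓) = √(212006 - 26) = √211980 = 2*√52995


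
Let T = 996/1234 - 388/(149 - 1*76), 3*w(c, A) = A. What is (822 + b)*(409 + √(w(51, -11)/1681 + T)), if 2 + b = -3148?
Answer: -952152 - 10088*I*√819082250619/1846681 ≈ -9.5215e+5 - 4944.0*I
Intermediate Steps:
b = -3150 (b = -2 - 3148 = -3150)
w(c, A) = A/3
T = -203042/45041 (T = 996*(1/1234) - 388/(149 - 76) = 498/617 - 388/73 = -203042/45041 ≈ -4.5079)
(822 + b)*(409 + √(w(51, -11)/1681 + T)) = (822 - 3150)*(409 + √(((⅓)*(-11))/1681 - 203042/45041)) = -2328*(409 + √(-11/3*1/1681 - 203042/45041)) = -2328*(409 + √(-11/5043 - 203042/45041)) = -2328*(409 + √(-1024436257/227141763)) = -2328*(409 + 13*I*√819082250619/5540043) = -952152 - 10088*I*√819082250619/1846681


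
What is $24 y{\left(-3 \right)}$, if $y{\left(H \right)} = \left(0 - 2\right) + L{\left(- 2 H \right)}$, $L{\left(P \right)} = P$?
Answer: $96$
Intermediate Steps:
$y{\left(H \right)} = -2 - 2 H$ ($y{\left(H \right)} = \left(0 - 2\right) - 2 H = -2 - 2 H$)
$24 y{\left(-3 \right)} = 24 \left(-2 - -6\right) = 24 \left(-2 + 6\right) = 24 \cdot 4 = 96$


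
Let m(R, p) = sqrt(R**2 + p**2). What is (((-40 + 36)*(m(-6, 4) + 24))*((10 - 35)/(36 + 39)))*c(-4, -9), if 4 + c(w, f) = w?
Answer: -256 - 64*sqrt(13)/3 ≈ -332.92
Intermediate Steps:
c(w, f) = -4 + w
(((-40 + 36)*(m(-6, 4) + 24))*((10 - 35)/(36 + 39)))*c(-4, -9) = (((-40 + 36)*(sqrt((-6)**2 + 4**2) + 24))*((10 - 35)/(36 + 39)))*(-4 - 4) = ((-4*(sqrt(36 + 16) + 24))*(-25/75))*(-8) = ((-4*(sqrt(52) + 24))*(-25*1/75))*(-8) = (-4*(2*sqrt(13) + 24)*(-1/3))*(-8) = (-4*(24 + 2*sqrt(13))*(-1/3))*(-8) = ((-96 - 8*sqrt(13))*(-1/3))*(-8) = (32 + 8*sqrt(13)/3)*(-8) = -256 - 64*sqrt(13)/3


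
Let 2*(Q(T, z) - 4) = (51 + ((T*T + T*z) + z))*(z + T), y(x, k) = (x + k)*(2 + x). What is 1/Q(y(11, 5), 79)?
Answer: 1/8585035 ≈ 1.1648e-7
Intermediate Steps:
y(x, k) = (2 + x)*(k + x) (y(x, k) = (k + x)*(2 + x) = (2 + x)*(k + x))
Q(T, z) = 4 + (T + z)*(51 + z + T² + T*z)/2 (Q(T, z) = 4 + ((51 + ((T*T + T*z) + z))*(z + T))/2 = 4 + ((51 + ((T² + T*z) + z))*(T + z))/2 = 4 + ((51 + (z + T² + T*z))*(T + z))/2 = 4 + ((51 + z + T² + T*z)*(T + z))/2 = 4 + ((T + z)*(51 + z + T² + T*z))/2 = 4 + (T + z)*(51 + z + T² + T*z)/2)
1/Q(y(11, 5), 79) = 1/(4 + (11² + 2*5 + 2*11 + 5*11)³/2 + (½)*79² + 51*(11² + 2*5 + 2*11 + 5*11)/2 + (51/2)*79 + 79*(11² + 2*5 + 2*11 + 5*11)² + (½)*(11² + 2*5 + 2*11 + 5*11)*79 + (½)*(11² + 2*5 + 2*11 + 5*11)*79²) = 1/(4 + (121 + 10 + 22 + 55)³/2 + (½)*6241 + 51*(121 + 10 + 22 + 55)/2 + 4029/2 + 79*(121 + 10 + 22 + 55)² + (½)*(121 + 10 + 22 + 55)*79 + (½)*(121 + 10 + 22 + 55)*6241) = 1/(4 + (½)*208³ + 6241/2 + (51/2)*208 + 4029/2 + 79*208² + (½)*208*79 + (½)*208*6241) = 1/(4 + (½)*8998912 + 6241/2 + 5304 + 4029/2 + 79*43264 + 8216 + 649064) = 1/(4 + 4499456 + 6241/2 + 5304 + 4029/2 + 3417856 + 8216 + 649064) = 1/8585035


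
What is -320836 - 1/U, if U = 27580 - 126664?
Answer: -31789714223/99084 ≈ -3.2084e+5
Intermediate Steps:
U = -99084
-320836 - 1/U = -320836 - 1/(-99084) = -320836 - 1*(-1/99084) = -320836 + 1/99084 = -31789714223/99084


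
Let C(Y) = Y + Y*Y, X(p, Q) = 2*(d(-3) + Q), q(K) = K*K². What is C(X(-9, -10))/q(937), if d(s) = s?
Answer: 650/822656953 ≈ 7.9012e-7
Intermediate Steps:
q(K) = K³
X(p, Q) = -6 + 2*Q (X(p, Q) = 2*(-3 + Q) = -6 + 2*Q)
C(Y) = Y + Y²
C(X(-9, -10))/q(937) = ((-6 + 2*(-10))*(1 + (-6 + 2*(-10))))/(937³) = ((-6 - 20)*(1 + (-6 - 20)))/822656953 = -26*(1 - 26)*(1/822656953) = -26*(-25)*(1/822656953) = 650*(1/822656953) = 650/822656953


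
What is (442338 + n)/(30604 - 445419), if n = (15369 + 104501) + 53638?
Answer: -615846/414815 ≈ -1.4846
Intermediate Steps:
n = 173508 (n = 119870 + 53638 = 173508)
(442338 + n)/(30604 - 445419) = (442338 + 173508)/(30604 - 445419) = 615846/(-414815) = 615846*(-1/414815) = -615846/414815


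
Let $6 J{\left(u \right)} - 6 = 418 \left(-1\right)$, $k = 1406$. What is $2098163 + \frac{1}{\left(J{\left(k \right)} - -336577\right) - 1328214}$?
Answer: $\frac{6242280410068}{2975117} \approx 2.0982 \cdot 10^{6}$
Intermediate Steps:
$J{\left(u \right)} = - \frac{206}{3}$ ($J{\left(u \right)} = 1 + \frac{418 \left(-1\right)}{6} = 1 + \frac{1}{6} \left(-418\right) = 1 - \frac{209}{3} = - \frac{206}{3}$)
$2098163 + \frac{1}{\left(J{\left(k \right)} - -336577\right) - 1328214} = 2098163 + \frac{1}{\left(- \frac{206}{3} - -336577\right) - 1328214} = 2098163 + \frac{1}{\left(- \frac{206}{3} + 336577\right) - 1328214} = 2098163 + \frac{1}{\frac{1009525}{3} - 1328214} = 2098163 + \frac{1}{- \frac{2975117}{3}} = 2098163 - \frac{3}{2975117} = \frac{6242280410068}{2975117}$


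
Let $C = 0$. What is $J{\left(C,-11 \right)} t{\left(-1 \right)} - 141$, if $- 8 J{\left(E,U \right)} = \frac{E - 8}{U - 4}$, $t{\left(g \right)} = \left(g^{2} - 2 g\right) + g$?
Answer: $- \frac{2117}{15} \approx -141.13$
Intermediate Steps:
$t{\left(g \right)} = g^{2} - g$
$J{\left(E,U \right)} = - \frac{-8 + E}{8 \left(-4 + U\right)}$ ($J{\left(E,U \right)} = - \frac{\left(E - 8\right) \frac{1}{U - 4}}{8} = - \frac{\left(-8 + E\right) \frac{1}{-4 + U}}{8} = - \frac{\frac{1}{-4 + U} \left(-8 + E\right)}{8} = - \frac{-8 + E}{8 \left(-4 + U\right)}$)
$J{\left(C,-11 \right)} t{\left(-1 \right)} - 141 = \frac{8 - 0}{8 \left(-4 - 11\right)} \left(- (-1 - 1)\right) - 141 = \frac{8 + 0}{8 \left(-15\right)} \left(\left(-1\right) \left(-2\right)\right) - 141 = \frac{1}{8} \left(- \frac{1}{15}\right) 8 \cdot 2 - 141 = \left(- \frac{1}{15}\right) 2 - 141 = - \frac{2}{15} - 141 = - \frac{2117}{15}$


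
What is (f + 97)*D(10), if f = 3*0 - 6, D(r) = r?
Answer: 910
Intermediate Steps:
f = -6 (f = 0 - 6 = -6)
(f + 97)*D(10) = (-6 + 97)*10 = 91*10 = 910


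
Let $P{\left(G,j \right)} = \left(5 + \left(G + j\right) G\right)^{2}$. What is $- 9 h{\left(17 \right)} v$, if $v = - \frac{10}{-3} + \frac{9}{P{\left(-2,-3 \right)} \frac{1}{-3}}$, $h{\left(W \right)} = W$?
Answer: $- \frac{12291}{25} \approx -491.64$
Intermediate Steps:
$P{\left(G,j \right)} = \left(5 + G \left(G + j\right)\right)^{2}$
$v = \frac{241}{75}$ ($v = - \frac{10}{-3} + \frac{9}{\left(5 + \left(-2\right)^{2} - -6\right)^{2} \frac{1}{-3}} = \left(-10\right) \left(- \frac{1}{3}\right) + \frac{9}{\left(5 + 4 + 6\right)^{2} \left(- \frac{1}{3}\right)} = \frac{10}{3} + \frac{9}{15^{2} \left(- \frac{1}{3}\right)} = \frac{10}{3} + \frac{9}{225 \left(- \frac{1}{3}\right)} = \frac{10}{3} + \frac{9}{-75} = \frac{10}{3} + 9 \left(- \frac{1}{75}\right) = \frac{10}{3} - \frac{3}{25} = \frac{241}{75} \approx 3.2133$)
$- 9 h{\left(17 \right)} v = - 9 \cdot 17 \cdot \frac{241}{75} = \left(-9\right) \frac{4097}{75} = - \frac{12291}{25}$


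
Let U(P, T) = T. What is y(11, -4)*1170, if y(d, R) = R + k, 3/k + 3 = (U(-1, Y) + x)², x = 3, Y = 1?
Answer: -4410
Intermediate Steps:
k = 3/13 (k = 3/(-3 + (1 + 3)²) = 3/(-3 + 4²) = 3/(-3 + 16) = 3/13 ≈ 0.23077)
y(d, R) = 3/13 + R (y(d, R) = R + 3/13 = 3/13 + R)
y(11, -4)*1170 = (3/13 - 4)*1170 = -49/13*1170 = -4410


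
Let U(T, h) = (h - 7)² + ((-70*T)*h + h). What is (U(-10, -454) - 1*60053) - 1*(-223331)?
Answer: 57545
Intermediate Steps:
U(T, h) = h + (-7 + h)² - 70*T*h (U(T, h) = (-7 + h)² + (-70*T*h + h) = (-7 + h)² + (h - 70*T*h) = h + (-7 + h)² - 70*T*h)
(U(-10, -454) - 1*60053) - 1*(-223331) = ((-454 + (-7 - 454)² - 70*(-10)*(-454)) - 1*60053) - 1*(-223331) = ((-454 + (-461)² - 317800) - 60053) + 223331 = ((-454 + 212521 - 317800) - 60053) + 223331 = (-105733 - 60053) + 223331 = -165786 + 223331 = 57545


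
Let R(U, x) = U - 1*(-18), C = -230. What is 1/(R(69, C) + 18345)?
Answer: 1/18432 ≈ 5.4253e-5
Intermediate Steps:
R(U, x) = 18 + U (R(U, x) = U + 18 = 18 + U)
1/(R(69, C) + 18345) = 1/((18 + 69) + 18345) = 1/(87 + 18345) = 1/18432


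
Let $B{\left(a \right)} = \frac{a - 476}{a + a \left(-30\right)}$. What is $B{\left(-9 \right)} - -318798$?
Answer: $\frac{83205793}{261} \approx 3.188 \cdot 10^{5}$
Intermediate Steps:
$B{\left(a \right)} = - \frac{-476 + a}{29 a}$ ($B{\left(a \right)} = \frac{-476 + a}{a - 30 a} = \frac{-476 + a}{\left(-29\right) a} = \left(-476 + a\right) \left(- \frac{1}{29 a}\right) = - \frac{-476 + a}{29 a}$)
$B{\left(-9 \right)} - -318798 = \frac{476 - -9}{29 \left(-9\right)} - -318798 = \frac{1}{29} \left(- \frac{1}{9}\right) \left(476 + 9\right) + 318798 = \frac{1}{29} \left(- \frac{1}{9}\right) 485 + 318798 = - \frac{485}{261} + 318798 = \frac{83205793}{261}$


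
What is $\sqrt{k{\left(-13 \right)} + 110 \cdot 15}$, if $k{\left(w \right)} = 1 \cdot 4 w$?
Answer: $\sqrt{1598} \approx 39.975$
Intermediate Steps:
$k{\left(w \right)} = 4 w$
$\sqrt{k{\left(-13 \right)} + 110 \cdot 15} = \sqrt{4 \left(-13\right) + 110 \cdot 15} = \sqrt{-52 + 1650} = \sqrt{1598}$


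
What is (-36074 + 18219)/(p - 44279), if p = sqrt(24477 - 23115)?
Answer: 790601545/1960628479 + 17855*sqrt(1362)/1960628479 ≈ 0.40357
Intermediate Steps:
p = sqrt(1362) ≈ 36.905
(-36074 + 18219)/(p - 44279) = (-36074 + 18219)/(sqrt(1362) - 44279) = -17855/(-44279 + sqrt(1362))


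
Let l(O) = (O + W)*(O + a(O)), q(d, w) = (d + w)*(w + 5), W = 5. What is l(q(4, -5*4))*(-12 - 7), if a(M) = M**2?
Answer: -269245200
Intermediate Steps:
q(d, w) = (5 + w)*(d + w) (q(d, w) = (d + w)*(5 + w) = (5 + w)*(d + w))
l(O) = (5 + O)*(O + O**2) (l(O) = (O + 5)*(O + O**2) = (5 + O)*(O + O**2))
l(q(4, -5*4))*(-12 - 7) = (((-5*4)**2 + 5*4 + 5*(-5*4) + 4*(-5*4))*(5 + ((-5*4)**2 + 5*4 + 5*(-5*4) + 4*(-5*4))**2 + 6*((-5*4)**2 + 5*4 + 5*(-5*4) + 4*(-5*4))))*(-12 - 7) = (((-20)**2 + 20 + 5*(-20) + 4*(-20))*(5 + ((-20)**2 + 20 + 5*(-20) + 4*(-20))**2 + 6*((-20)**2 + 20 + 5*(-20) + 4*(-20))))*(-19) = ((400 + 20 - 100 - 80)*(5 + (400 + 20 - 100 - 80)**2 + 6*(400 + 20 - 100 - 80)))*(-19) = (240*(5 + 240**2 + 6*240))*(-19) = (240*(5 + 57600 + 1440))*(-19) = (240*59045)*(-19) = 14170800*(-19) = -269245200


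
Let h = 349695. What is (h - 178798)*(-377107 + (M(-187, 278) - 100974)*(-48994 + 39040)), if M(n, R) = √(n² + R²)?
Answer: 171703307255833 - 1701108738*√112253 ≈ 1.7113e+14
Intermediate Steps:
M(n, R) = √(R² + n²)
(h - 178798)*(-377107 + (M(-187, 278) - 100974)*(-48994 + 39040)) = (349695 - 178798)*(-377107 + (√(278² + (-187)²) - 100974)*(-48994 + 39040)) = 170897*(-377107 + (√(77284 + 34969) - 100974)*(-9954)) = 170897*(-377107 + (√112253 - 100974)*(-9954)) = 170897*(-377107 + (-100974 + √112253)*(-9954)) = 170897*(-377107 + (1005095196 - 9954*√112253)) = 170897*(1004718089 - 9954*√112253) = 171703307255833 - 1701108738*√112253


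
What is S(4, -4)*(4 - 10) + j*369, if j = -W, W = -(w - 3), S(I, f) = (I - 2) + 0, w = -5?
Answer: -2964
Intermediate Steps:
S(I, f) = -2 + I (S(I, f) = (-2 + I) + 0 = -2 + I)
W = 8 (W = -(-5 - 3) = -1*(-8) = 8)
j = -8 (j = -1*8 = -8)
S(4, -4)*(4 - 10) + j*369 = (-2 + 4)*(4 - 10) - 8*369 = 2*(-6) - 2952 = -12 - 2952 = -2964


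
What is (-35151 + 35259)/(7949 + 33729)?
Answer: 54/20839 ≈ 0.0025913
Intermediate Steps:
(-35151 + 35259)/(7949 + 33729) = 108/41678 = 108*(1/41678) = 54/20839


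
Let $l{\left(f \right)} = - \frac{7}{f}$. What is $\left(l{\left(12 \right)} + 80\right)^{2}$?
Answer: $\frac{908209}{144} \approx 6307.0$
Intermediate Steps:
$\left(l{\left(12 \right)} + 80\right)^{2} = \left(- \frac{7}{12} + 80\right)^{2} = \left(\frac{953}{12}\right)^{2} = \frac{908209}{144}$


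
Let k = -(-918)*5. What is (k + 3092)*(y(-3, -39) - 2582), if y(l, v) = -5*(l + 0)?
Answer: -19719694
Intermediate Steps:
y(l, v) = -5*l
k = 4590 (k = -459*(-10) = 4590)
(k + 3092)*(y(-3, -39) - 2582) = (4590 + 3092)*(-5*(-3) - 2582) = 7682*(15 - 2582) = 7682*(-2567) = -19719694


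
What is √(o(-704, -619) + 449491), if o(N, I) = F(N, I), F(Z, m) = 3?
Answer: √449494 ≈ 670.44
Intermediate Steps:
o(N, I) = 3
√(o(-704, -619) + 449491) = √(3 + 449491) = √449494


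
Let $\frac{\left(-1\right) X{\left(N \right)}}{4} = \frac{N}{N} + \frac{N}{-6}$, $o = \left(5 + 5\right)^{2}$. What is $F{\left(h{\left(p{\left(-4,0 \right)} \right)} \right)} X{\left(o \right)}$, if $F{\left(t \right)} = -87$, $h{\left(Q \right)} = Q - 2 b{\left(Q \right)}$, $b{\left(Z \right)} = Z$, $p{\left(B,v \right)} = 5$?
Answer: $-5452$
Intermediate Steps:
$h{\left(Q \right)} = - Q$ ($h{\left(Q \right)} = Q - 2 Q = - Q$)
$o = 100$ ($o = 10^{2} = 100$)
$X{\left(N \right)} = -4 + \frac{2 N}{3}$ ($X{\left(N \right)} = - 4 \left(\frac{N}{N} + \frac{N}{-6}\right) = - 4 \left(1 + N \left(- \frac{1}{6}\right)\right) = - 4 \left(1 - \frac{N}{6}\right) = -4 + \frac{2 N}{3}$)
$F{\left(h{\left(p{\left(-4,0 \right)} \right)} \right)} X{\left(o \right)} = - 87 \left(-4 + \frac{2}{3} \cdot 100\right) = - 87 \left(-4 + \frac{200}{3}\right) = \left(-87\right) \frac{188}{3} = -5452$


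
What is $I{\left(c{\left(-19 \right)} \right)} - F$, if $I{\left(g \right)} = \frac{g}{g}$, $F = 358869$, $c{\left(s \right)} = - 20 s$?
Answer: $-358868$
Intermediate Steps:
$I{\left(g \right)} = 1$
$I{\left(c{\left(-19 \right)} \right)} - F = 1 - 358869 = -358868$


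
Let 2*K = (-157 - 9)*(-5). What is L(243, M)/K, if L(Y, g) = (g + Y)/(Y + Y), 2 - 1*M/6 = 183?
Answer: -281/67230 ≈ -0.0041797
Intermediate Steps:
M = -1086 (M = 12 - 6*183 = 12 - 1098 = -1086)
K = 415 (K = ((-157 - 9)*(-5))/2 = (-166*(-5))/2 = (½)*830 = 415)
L(Y, g) = (Y + g)/(2*Y) (L(Y, g) = (Y + g)/((2*Y)) = (Y + g)*(1/(2*Y)) = (Y + g)/(2*Y))
L(243, M)/K = ((½)*(243 - 1086)/243)/415 = ((½)*(1/243)*(-843))*(1/415) = -281/162*1/415 = -281/67230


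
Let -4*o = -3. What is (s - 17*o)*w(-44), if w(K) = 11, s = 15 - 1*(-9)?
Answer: 495/4 ≈ 123.75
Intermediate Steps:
o = ¾ (o = -¼*(-3) = ¾ ≈ 0.75000)
s = 24 (s = 15 + 9 = 24)
(s - 17*o)*w(-44) = (24 - 17*¾)*11 = (24 - 51/4)*11 = (45/4)*11 = 495/4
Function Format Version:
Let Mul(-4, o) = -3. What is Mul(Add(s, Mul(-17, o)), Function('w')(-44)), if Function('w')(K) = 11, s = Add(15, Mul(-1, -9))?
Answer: Rational(495, 4) ≈ 123.75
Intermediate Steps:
o = Rational(3, 4) (o = Mul(Rational(-1, 4), -3) = Rational(3, 4) ≈ 0.75000)
s = 24 (s = Add(15, 9) = 24)
Mul(Add(s, Mul(-17, o)), Function('w')(-44)) = Mul(Add(24, Mul(-17, Rational(3, 4))), 11) = Mul(Add(24, Rational(-51, 4)), 11) = Mul(Rational(45, 4), 11) = Rational(495, 4)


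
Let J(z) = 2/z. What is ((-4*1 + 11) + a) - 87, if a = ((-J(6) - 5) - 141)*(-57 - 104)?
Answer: 70439/3 ≈ 23480.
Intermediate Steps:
a = 70679/3 (a = ((-2/6 - 5) - 141)*(-57 - 104) = ((-2/6 - 5) - 141)*(-161) = ((-1*⅓ - 5) - 141)*(-161) = ((-⅓ - 5) - 141)*(-161) = (-16/3 - 141)*(-161) = -439/3*(-161) = 70679/3 ≈ 23560.)
((-4*1 + 11) + a) - 87 = ((-4*1 + 11) + 70679/3) - 87 = ((-4 + 11) + 70679/3) - 87 = (7 + 70679/3) - 87 = 70700/3 - 87 = 70439/3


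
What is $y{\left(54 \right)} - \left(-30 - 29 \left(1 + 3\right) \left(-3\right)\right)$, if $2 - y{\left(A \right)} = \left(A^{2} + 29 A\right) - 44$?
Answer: $-4754$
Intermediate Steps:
$y{\left(A \right)} = 46 - A^{2} - 29 A$ ($y{\left(A \right)} = 2 - \left(\left(A^{2} + 29 A\right) - 44\right) = 2 - \left(-44 + A^{2} + 29 A\right) = 46 - A^{2} - 29 A$)
$y{\left(54 \right)} - \left(-30 - 29 \left(1 + 3\right) \left(-3\right)\right) = \left(46 - 54^{2} - 1566\right) - \left(-30 - 29 \left(1 + 3\right) \left(-3\right)\right) = \left(46 - 2916 - 1566\right) - \left(-30 - 29 \cdot 4 \left(-3\right)\right) = \left(46 - 2916 - 1566\right) - \left(-30 - -348\right) = -4436 - \left(-30 + 348\right) = -4436 - 318 = -4754$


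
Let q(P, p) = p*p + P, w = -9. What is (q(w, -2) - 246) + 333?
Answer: 82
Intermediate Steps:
q(P, p) = P + p² (q(P, p) = p² + P = P + p²)
(q(w, -2) - 246) + 333 = ((-9 + (-2)²) - 246) + 333 = ((-9 + 4) - 246) + 333 = (-5 - 246) + 333 = -251 + 333 = 82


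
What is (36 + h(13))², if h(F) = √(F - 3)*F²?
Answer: 286906 + 12168*√10 ≈ 3.2538e+5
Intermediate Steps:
h(F) = F²*√(-3 + F) (h(F) = √(-3 + F)*F² = F²*√(-3 + F))
(36 + h(13))² = (36 + 13²*√(-3 + 13))² = (36 + 169*√10)²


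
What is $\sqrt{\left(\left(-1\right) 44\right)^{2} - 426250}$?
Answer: $3 i \sqrt{47146} \approx 651.39 i$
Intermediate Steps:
$\sqrt{\left(\left(-1\right) 44\right)^{2} - 426250} = \sqrt{\left(-44\right)^{2} - 426250} = \sqrt{1936 - 426250} = \sqrt{-424314} = 3 i \sqrt{47146}$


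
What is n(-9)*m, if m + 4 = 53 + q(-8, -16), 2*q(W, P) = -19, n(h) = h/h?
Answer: 79/2 ≈ 39.500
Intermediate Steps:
n(h) = 1
q(W, P) = -19/2 (q(W, P) = (½)*(-19) = -19/2)
m = 79/2 (m = -4 + (53 - 19/2) = -4 + 87/2 = 79/2 ≈ 39.500)
n(-9)*m = 1*(79/2) = 79/2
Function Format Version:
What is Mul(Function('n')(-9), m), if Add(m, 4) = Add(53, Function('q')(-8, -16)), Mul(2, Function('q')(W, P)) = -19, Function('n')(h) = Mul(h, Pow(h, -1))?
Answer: Rational(79, 2) ≈ 39.500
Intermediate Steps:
Function('n')(h) = 1
Function('q')(W, P) = Rational(-19, 2) (Function('q')(W, P) = Mul(Rational(1, 2), -19) = Rational(-19, 2))
m = Rational(79, 2) (m = Add(-4, Add(53, Rational(-19, 2))) = Add(-4, Rational(87, 2)) = Rational(79, 2) ≈ 39.500)
Mul(Function('n')(-9), m) = Mul(1, Rational(79, 2)) = Rational(79, 2)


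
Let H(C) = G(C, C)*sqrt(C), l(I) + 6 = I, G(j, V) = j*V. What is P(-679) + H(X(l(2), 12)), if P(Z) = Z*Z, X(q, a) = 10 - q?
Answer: 461041 + 196*sqrt(14) ≈ 4.6177e+5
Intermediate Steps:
G(j, V) = V*j
l(I) = -6 + I
P(Z) = Z**2
H(C) = C**(5/2) (H(C) = (C*C)*sqrt(C) = C**2*sqrt(C) = C**(5/2))
P(-679) + H(X(l(2), 12)) = (-679)**2 + (10 - (-6 + 2))**(5/2) = 461041 + (10 - 1*(-4))**(5/2) = 461041 + (10 + 4)**(5/2) = 461041 + 14**(5/2) = 461041 + 196*sqrt(14)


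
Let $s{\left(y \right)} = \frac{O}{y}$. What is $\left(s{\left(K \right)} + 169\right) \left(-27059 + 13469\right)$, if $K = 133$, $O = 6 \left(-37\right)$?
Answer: $- \frac{302445450}{133} \approx -2.274 \cdot 10^{6}$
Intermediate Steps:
$O = -222$
$s{\left(y \right)} = - \frac{222}{y}$
$\left(s{\left(K \right)} + 169\right) \left(-27059 + 13469\right) = \left(- \frac{222}{133} + 169\right) \left(-27059 + 13469\right) = \left(\left(-222\right) \frac{1}{133} + 169\right) \left(-13590\right) = \left(- \frac{222}{133} + 169\right) \left(-13590\right) = \frac{22255}{133} \left(-13590\right) = - \frac{302445450}{133}$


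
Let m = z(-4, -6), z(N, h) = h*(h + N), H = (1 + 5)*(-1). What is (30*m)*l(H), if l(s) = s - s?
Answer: 0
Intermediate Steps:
H = -6 (H = 6*(-1) = -6)
l(s) = 0
z(N, h) = h*(N + h)
m = 60 (m = -6*(-4 - 6) = -6*(-10) = 60)
(30*m)*l(H) = (30*60)*0 = 1800*0 = 0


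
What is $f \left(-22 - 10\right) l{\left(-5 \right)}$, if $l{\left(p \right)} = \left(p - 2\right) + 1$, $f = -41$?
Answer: $-7872$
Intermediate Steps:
$l{\left(p \right)} = -1 + p$ ($l{\left(p \right)} = \left(-2 + p\right) + 1 = -1 + p$)
$f \left(-22 - 10\right) l{\left(-5 \right)} = - 41 \left(-22 - 10\right) \left(-1 - 5\right) = - 41 \left(-22 - 10\right) \left(-6\right) = \left(-41\right) \left(-32\right) \left(-6\right) = 1312 \left(-6\right) = -7872$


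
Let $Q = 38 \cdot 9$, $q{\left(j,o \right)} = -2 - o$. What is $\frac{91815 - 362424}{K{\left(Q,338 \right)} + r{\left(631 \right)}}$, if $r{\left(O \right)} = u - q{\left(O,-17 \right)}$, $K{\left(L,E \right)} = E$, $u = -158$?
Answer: $- \frac{90203}{55} \approx -1640.1$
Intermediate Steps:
$Q = 342$
$r{\left(O \right)} = -173$ ($r{\left(O \right)} = -158 - \left(-2 - -17\right) = -158 - \left(-2 + 17\right) = -158 - 15 = -173$)
$\frac{91815 - 362424}{K{\left(Q,338 \right)} + r{\left(631 \right)}} = \frac{91815 - 362424}{338 - 173} = - \frac{270609}{165} = \left(-270609\right) \frac{1}{165} = - \frac{90203}{55}$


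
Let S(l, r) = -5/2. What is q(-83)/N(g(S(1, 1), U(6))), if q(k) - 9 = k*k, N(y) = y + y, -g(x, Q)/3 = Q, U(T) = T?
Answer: -3449/18 ≈ -191.61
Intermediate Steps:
S(l, r) = -5/2 (S(l, r) = -5*½ = -5/2)
g(x, Q) = -3*Q
N(y) = 2*y
q(k) = 9 + k² (q(k) = 9 + k*k = 9 + k²)
q(-83)/N(g(S(1, 1), U(6))) = (9 + (-83)²)/((2*(-3*6))) = (9 + 6889)/((2*(-18))) = 6898/(-36) = 6898*(-1/36) = -3449/18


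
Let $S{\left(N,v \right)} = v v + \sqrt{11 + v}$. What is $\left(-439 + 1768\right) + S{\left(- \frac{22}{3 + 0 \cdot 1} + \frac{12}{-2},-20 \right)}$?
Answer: $1729 + 3 i \approx 1729.0 + 3.0 i$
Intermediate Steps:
$S{\left(N,v \right)} = v^{2} + \sqrt{11 + v}$
$\left(-439 + 1768\right) + S{\left(- \frac{22}{3 + 0 \cdot 1} + \frac{12}{-2},-20 \right)} = \left(-439 + 1768\right) + \left(\left(-20\right)^{2} + \sqrt{11 - 20}\right) = 1329 + \left(400 + \sqrt{-9}\right) = 1329 + \left(400 + 3 i\right) = 1729 + 3 i$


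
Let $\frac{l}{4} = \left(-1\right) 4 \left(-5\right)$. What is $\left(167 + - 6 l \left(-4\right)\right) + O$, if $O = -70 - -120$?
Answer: $2137$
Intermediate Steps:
$l = 80$ ($l = 4 \left(-1\right) 4 \left(-5\right) = 4 \left(\left(-4\right) \left(-5\right)\right) = 4 \cdot 20 = 80$)
$O = 50$ ($O = -70 + 120 = 50$)
$\left(167 + - 6 l \left(-4\right)\right) + O = \left(167 + \left(-6\right) 80 \left(-4\right)\right) + 50 = \left(167 - -1920\right) + 50 = \left(167 + 1920\right) + 50 = 2087 + 50 = 2137$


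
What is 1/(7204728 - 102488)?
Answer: 1/7102240 ≈ 1.4080e-7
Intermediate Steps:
1/(7204728 - 102488) = 1/7102240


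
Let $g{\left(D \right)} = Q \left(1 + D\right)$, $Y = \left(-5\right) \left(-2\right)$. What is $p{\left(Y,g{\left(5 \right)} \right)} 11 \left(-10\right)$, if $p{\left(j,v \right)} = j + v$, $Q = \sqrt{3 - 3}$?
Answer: $-1100$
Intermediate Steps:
$Q = 0$ ($Q = \sqrt{0} = 0$)
$Y = 10$
$g{\left(D \right)} = 0$ ($g{\left(D \right)} = 0 \left(1 + D\right) = 0$)
$p{\left(Y,g{\left(5 \right)} \right)} 11 \left(-10\right) = \left(10 + 0\right) 11 \left(-10\right) = 10 \cdot 11 \left(-10\right) = 110 \left(-10\right) = -1100$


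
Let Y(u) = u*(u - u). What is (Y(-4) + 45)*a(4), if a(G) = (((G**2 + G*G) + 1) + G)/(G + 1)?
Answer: 333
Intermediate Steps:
a(G) = (1 + G + 2*G**2)/(1 + G) (a(G) = (((G**2 + G**2) + 1) + G)/(1 + G) = ((2*G**2 + 1) + G)/(1 + G) = ((1 + 2*G**2) + G)/(1 + G) = (1 + G + 2*G**2)/(1 + G))
Y(u) = 0 (Y(u) = u*0 = 0)
(Y(-4) + 45)*a(4) = (0 + 45)*((1 + 4 + 2*4**2)/(1 + 4)) = 45*((1 + 4 + 2*16)/5) = 45*((1 + 4 + 32)/5) = 45*((1/5)*37) = 45*(37/5) = 333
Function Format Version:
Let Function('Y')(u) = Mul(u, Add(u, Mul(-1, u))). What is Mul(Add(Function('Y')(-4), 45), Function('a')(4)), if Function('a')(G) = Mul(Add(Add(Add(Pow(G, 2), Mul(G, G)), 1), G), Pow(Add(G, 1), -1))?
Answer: 333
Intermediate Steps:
Function('a')(G) = Mul(Pow(Add(1, G), -1), Add(1, G, Mul(2, Pow(G, 2)))) (Function('a')(G) = Mul(Add(Add(Add(Pow(G, 2), Pow(G, 2)), 1), G), Pow(Add(1, G), -1)) = Mul(Add(Add(Mul(2, Pow(G, 2)), 1), G), Pow(Add(1, G), -1)) = Mul(Add(Add(1, Mul(2, Pow(G, 2))), G), Pow(Add(1, G), -1)) = Mul(Add(1, G, Mul(2, Pow(G, 2))), Pow(Add(1, G), -1)) = Mul(Pow(Add(1, G), -1), Add(1, G, Mul(2, Pow(G, 2)))))
Function('Y')(u) = 0 (Function('Y')(u) = Mul(u, 0) = 0)
Mul(Add(Function('Y')(-4), 45), Function('a')(4)) = Mul(Add(0, 45), Mul(Pow(Add(1, 4), -1), Add(1, 4, Mul(2, Pow(4, 2))))) = Mul(45, Mul(Pow(5, -1), Add(1, 4, Mul(2, 16)))) = Mul(45, Mul(Rational(1, 5), Add(1, 4, 32))) = Mul(45, Mul(Rational(1, 5), 37)) = Mul(45, Rational(37, 5)) = 333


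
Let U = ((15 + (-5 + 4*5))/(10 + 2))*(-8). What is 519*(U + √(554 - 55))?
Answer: -10380 + 519*√499 ≈ 1213.6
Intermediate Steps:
U = -20 (U = ((15 + (-5 + 20))/12)*(-8) = ((15 + 15)*(1/12))*(-8) = (30*(1/12))*(-8) = (5/2)*(-8) = -20)
519*(U + √(554 - 55)) = 519*(-20 + √(554 - 55)) = 519*(-20 + √499) = -10380 + 519*√499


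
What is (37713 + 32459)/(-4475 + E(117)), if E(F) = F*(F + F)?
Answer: 70172/22903 ≈ 3.0639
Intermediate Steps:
E(F) = 2*F² (E(F) = F*(2*F) = 2*F²)
(37713 + 32459)/(-4475 + E(117)) = (37713 + 32459)/(-4475 + 2*117²) = 70172/(-4475 + 2*13689) = 70172/(-4475 + 27378) = 70172/22903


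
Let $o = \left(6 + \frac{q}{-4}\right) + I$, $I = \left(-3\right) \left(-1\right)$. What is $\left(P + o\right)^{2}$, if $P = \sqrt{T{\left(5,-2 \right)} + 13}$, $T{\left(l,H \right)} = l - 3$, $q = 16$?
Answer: $\left(5 + \sqrt{15}\right)^{2} \approx 78.73$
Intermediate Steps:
$T{\left(l,H \right)} = -3 + l$
$I = 3$
$o = 5$ ($o = \left(6 + \frac{16}{-4}\right) + 3 = \left(6 + 16 \left(- \frac{1}{4}\right)\right) + 3 = \left(6 - 4\right) + 3 = 2 + 3 = 5$)
$P = \sqrt{15}$ ($P = \sqrt{\left(-3 + 5\right) + 13} = \sqrt{2 + 13} = \sqrt{15} \approx 3.873$)
$\left(P + o\right)^{2} = \left(\sqrt{15} + 5\right)^{2} = \left(5 + \sqrt{15}\right)^{2}$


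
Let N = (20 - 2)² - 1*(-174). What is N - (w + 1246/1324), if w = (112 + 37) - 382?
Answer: 483299/662 ≈ 730.06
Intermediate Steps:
N = 498 (N = 18² + 174 = 324 + 174 = 498)
w = -233 (w = 149 - 382 = -233)
N - (w + 1246/1324) = 498 - (-233 + 1246/1324) = 498 - (-233 + 1246*(1/1324)) = 498 - (-233 + 623/662) = 498 - 1*(-153623/662) = 498 + 153623/662 = 483299/662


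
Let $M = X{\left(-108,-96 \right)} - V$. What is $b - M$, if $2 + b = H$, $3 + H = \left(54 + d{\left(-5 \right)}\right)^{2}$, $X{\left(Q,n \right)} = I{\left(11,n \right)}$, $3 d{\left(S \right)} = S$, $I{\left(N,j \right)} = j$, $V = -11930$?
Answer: $- \frac{81902}{9} \approx -9100.2$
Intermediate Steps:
$d{\left(S \right)} = \frac{S}{3}$
$X{\left(Q,n \right)} = n$
$M = 11834$ ($M = -96 - -11930 = -96 + 11930 = 11834$)
$H = \frac{24622}{9}$ ($H = -3 + \left(54 + \frac{1}{3} \left(-5\right)\right)^{2} = -3 + \left(54 - \frac{5}{3}\right)^{2} = -3 + \left(\frac{157}{3}\right)^{2} = -3 + \frac{24649}{9} = \frac{24622}{9} \approx 2735.8$)
$b = \frac{24604}{9}$ ($b = -2 + \frac{24622}{9} = \frac{24604}{9} \approx 2733.8$)
$b - M = \frac{24604}{9} - 11834 = - \frac{81902}{9}$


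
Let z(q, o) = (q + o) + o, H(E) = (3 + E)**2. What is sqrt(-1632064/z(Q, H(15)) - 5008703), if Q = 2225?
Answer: I*sqrt(244657808311)/221 ≈ 2238.1*I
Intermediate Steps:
z(q, o) = q + 2*o (z(q, o) = (o + q) + o = q + 2*o)
sqrt(-1632064/z(Q, H(15)) - 5008703) = sqrt(-1632064/(2225 + 2*(3 + 15)**2) - 5008703) = sqrt(-1632064/(2225 + 2*18**2) - 5008703) = sqrt(-1632064/(2225 + 2*324) - 5008703) = sqrt(-1632064/(2225 + 648) - 5008703) = sqrt(-1632064/2873 - 5008703) = sqrt(-14391635783/2873) = I*sqrt(244657808311)/221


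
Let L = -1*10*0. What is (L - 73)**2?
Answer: 5329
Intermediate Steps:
L = 0 (L = -10*0 = 0)
(L - 73)**2 = (0 - 73)**2 = (-73)**2 = 5329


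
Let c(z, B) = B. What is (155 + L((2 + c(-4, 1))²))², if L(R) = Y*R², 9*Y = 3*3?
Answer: 55696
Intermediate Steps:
Y = 1 (Y = (3*3)/9 = (⅑)*9 = 1)
L(R) = R² (L(R) = 1*R² = R²)
(155 + L((2 + c(-4, 1))²))² = (155 + ((2 + 1)²)²)² = (155 + (3²)²)² = (155 + 9²)² = (155 + 81)² = 236² = 55696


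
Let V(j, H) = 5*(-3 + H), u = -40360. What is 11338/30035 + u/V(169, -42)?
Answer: 48590546/270315 ≈ 179.76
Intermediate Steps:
V(j, H) = -15 + 5*H
11338/30035 + u/V(169, -42) = 11338/30035 - 40360/(-15 + 5*(-42)) = 11338*(1/30035) - 40360/(-15 - 210) = 11338/30035 - 40360/(-225) = 11338/30035 - 40360*(-1/225) = 11338/30035 + 8072/45 = 48590546/270315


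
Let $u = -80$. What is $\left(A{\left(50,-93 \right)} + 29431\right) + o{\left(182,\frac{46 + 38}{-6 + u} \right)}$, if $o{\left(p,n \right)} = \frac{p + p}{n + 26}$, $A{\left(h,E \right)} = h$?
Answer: $\frac{7934302}{269} \approx 29496.0$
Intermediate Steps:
$o{\left(p,n \right)} = \frac{2 p}{26 + n}$
$\left(A{\left(50,-93 \right)} + 29431\right) + o{\left(182,\frac{46 + 38}{-6 + u} \right)} = \left(50 + 29431\right) + 2 \cdot 182 \frac{1}{26 + \frac{46 + 38}{-6 - 80}} = 29481 + 2 \cdot 182 \frac{1}{26 + \frac{84}{-86}} = 29481 + 2 \cdot 182 \frac{1}{26 + 84 \left(- \frac{1}{86}\right)} = 29481 + 2 \cdot 182 \frac{1}{26 - \frac{42}{43}} = 29481 + 2 \cdot 182 \frac{1}{\frac{1076}{43}} = 29481 + 2 \cdot 182 \cdot \frac{43}{1076} = 29481 + \frac{3913}{269} = \frac{7934302}{269}$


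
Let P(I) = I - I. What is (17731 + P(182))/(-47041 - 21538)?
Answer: -2533/9797 ≈ -0.25855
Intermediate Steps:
P(I) = 0
(17731 + P(182))/(-47041 - 21538) = (17731 + 0)/(-47041 - 21538) = 17731/(-68579) = 17731*(-1/68579) = -2533/9797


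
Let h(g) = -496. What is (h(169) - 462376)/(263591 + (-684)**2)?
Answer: -462872/731447 ≈ -0.63282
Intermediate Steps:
(h(169) - 462376)/(263591 + (-684)**2) = (-496 - 462376)/(263591 + (-684)**2) = -462872/(263591 + 467856) = -462872/731447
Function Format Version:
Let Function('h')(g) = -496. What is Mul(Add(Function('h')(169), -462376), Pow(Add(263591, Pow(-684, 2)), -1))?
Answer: Rational(-462872, 731447) ≈ -0.63282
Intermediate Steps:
Mul(Add(Function('h')(169), -462376), Pow(Add(263591, Pow(-684, 2)), -1)) = Mul(Add(-496, -462376), Pow(Add(263591, Pow(-684, 2)), -1)) = Mul(-462872, Pow(Add(263591, 467856), -1)) = Mul(-462872, Pow(731447, -1)) = Mul(-462872, Rational(1, 731447)) = Rational(-462872, 731447)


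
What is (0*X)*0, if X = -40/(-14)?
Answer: 0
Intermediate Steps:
X = 20/7 (X = -40*(-1/14) = 20/7 ≈ 2.8571)
(0*X)*0 = (0*(20/7))*0 = 0*0 = 0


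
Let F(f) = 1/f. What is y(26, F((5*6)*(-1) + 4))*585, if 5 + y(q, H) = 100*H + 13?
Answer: 2430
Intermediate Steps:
y(q, H) = 8 + 100*H (y(q, H) = -5 + (100*H + 13) = -5 + (13 + 100*H) = 8 + 100*H)
y(26, F((5*6)*(-1) + 4))*585 = (8 + 100/((5*6)*(-1) + 4))*585 = (8 + 100/(30*(-1) + 4))*585 = (8 + 100/(-30 + 4))*585 = (8 + 100/(-26))*585 = (8 + 100*(-1/26))*585 = (8 - 50/13)*585 = (54/13)*585 = 2430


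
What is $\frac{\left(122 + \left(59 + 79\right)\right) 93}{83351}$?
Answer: $\frac{24180}{83351} \approx 0.2901$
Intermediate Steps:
$\frac{\left(122 + \left(59 + 79\right)\right) 93}{83351} = \left(122 + 138\right) 93 \cdot \frac{1}{83351} = 260 \cdot 93 \cdot \frac{1}{83351} = 24180 \cdot \frac{1}{83351} = \frac{24180}{83351}$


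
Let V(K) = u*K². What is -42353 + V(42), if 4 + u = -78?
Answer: -187001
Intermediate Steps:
u = -82 (u = -4 - 78 = -82)
V(K) = -82*K²
-42353 + V(42) = -42353 - 82*42² = -42353 - 82*1764 = -42353 - 144648 = -187001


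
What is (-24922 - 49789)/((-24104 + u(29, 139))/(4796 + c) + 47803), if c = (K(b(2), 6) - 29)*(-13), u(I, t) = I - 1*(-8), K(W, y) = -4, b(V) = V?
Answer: -390364975/249746608 ≈ -1.5630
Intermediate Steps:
u(I, t) = 8 + I (u(I, t) = I + 8 = 8 + I)
c = 429 (c = (-4 - 29)*(-13) = -33*(-13) = 429)
(-24922 - 49789)/((-24104 + u(29, 139))/(4796 + c) + 47803) = (-24922 - 49789)/((-24104 + (8 + 29))/(4796 + 429) + 47803) = -74711/((-24104 + 37)/5225 + 47803) = -74711/(-24067*1/5225 + 47803) = -74711/(-24067/5225 + 47803) = -74711/249746608/5225 = -74711*5225/249746608 = -390364975/249746608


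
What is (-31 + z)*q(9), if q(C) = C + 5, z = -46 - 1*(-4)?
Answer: -1022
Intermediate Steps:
z = -42 (z = -46 + 4 = -42)
q(C) = 5 + C
(-31 + z)*q(9) = (-31 - 42)*(5 + 9) = -73*14 = -1022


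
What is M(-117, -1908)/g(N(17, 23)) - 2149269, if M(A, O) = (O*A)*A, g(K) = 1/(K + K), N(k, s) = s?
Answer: -1203605421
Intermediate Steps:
g(K) = 1/(2*K)
M(A, O) = O*A² (M(A, O) = (A*O)*A = O*A²)
M(-117, -1908)/g(N(17, 23)) - 2149269 = (-1908*(-117)²)/(((½)/23)) - 2149269 = (-1908*13689)/(((½)*(1/23))) - 2149269 = -26118612/1/46 - 2149269 = -26118612*46 - 2149269 = -1201456152 - 2149269 = -1203605421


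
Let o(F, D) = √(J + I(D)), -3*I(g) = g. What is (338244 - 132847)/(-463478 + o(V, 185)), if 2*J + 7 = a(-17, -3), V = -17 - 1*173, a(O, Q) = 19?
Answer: -285590972298/644435569619 - 205397*I*√501/644435569619 ≈ -0.44316 - 7.134e-6*I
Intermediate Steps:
I(g) = -g/3
V = -190 (V = -17 - 173 = -190)
J = 6 (J = -7/2 + (½)*19 = -7/2 + 19/2 = 6)
o(F, D) = √(6 - D/3)
(338244 - 132847)/(-463478 + o(V, 185)) = (338244 - 132847)/(-463478 + √(54 - 3*185)/3) = 205397/(-463478 + √(54 - 555)/3) = 205397/(-463478 + √(-501)/3) = 205397/(-463478 + (I*√501)/3) = 205397/(-463478 + I*√501/3)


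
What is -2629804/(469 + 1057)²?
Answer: -657451/582169 ≈ -1.1293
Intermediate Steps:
-2629804/(469 + 1057)² = -2629804/(1526²) = -2629804/2328676 = -2629804*1/2328676 = -657451/582169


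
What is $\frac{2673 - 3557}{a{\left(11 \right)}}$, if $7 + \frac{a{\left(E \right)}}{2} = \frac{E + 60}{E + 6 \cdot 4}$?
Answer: $\frac{7735}{87} \approx 88.908$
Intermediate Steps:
$a{\left(E \right)} = -14 + \frac{2 \left(60 + E\right)}{24 + E}$ ($a{\left(E \right)} = -14 + 2 \frac{E + 60}{E + 6 \cdot 4} = -14 + 2 \frac{60 + E}{E + 24} = -14 + 2 \frac{60 + E}{24 + E} = -14 + \frac{2 \left(60 + E\right)}{24 + E}$)
$\frac{2673 - 3557}{a{\left(11 \right)}} = \frac{2673 - 3557}{12 \frac{1}{24 + 11} \left(-18 - 11\right)} = - \frac{884}{12 \cdot \frac{1}{35} \left(-18 - 11\right)} = - \frac{884}{12 \cdot \frac{1}{35} \left(-29\right)} = - \frac{884}{- \frac{348}{35}} = \left(-884\right) \left(- \frac{35}{348}\right) = \frac{7735}{87}$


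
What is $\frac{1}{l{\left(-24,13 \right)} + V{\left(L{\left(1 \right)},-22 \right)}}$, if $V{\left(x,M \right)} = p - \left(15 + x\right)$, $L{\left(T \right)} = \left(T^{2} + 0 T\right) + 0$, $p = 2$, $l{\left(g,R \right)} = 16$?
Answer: $\frac{1}{2} \approx 0.5$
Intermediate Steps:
$L{\left(T \right)} = T^{2}$ ($L{\left(T \right)} = \left(T^{2} + 0\right) + 0 = T^{2} + 0 = T^{2}$)
$V{\left(x,M \right)} = -13 - x$ ($V{\left(x,M \right)} = 2 - \left(15 + x\right) = -13 - x$)
$\frac{1}{l{\left(-24,13 \right)} + V{\left(L{\left(1 \right)},-22 \right)}} = \frac{1}{16 - 14} = \frac{1}{2}$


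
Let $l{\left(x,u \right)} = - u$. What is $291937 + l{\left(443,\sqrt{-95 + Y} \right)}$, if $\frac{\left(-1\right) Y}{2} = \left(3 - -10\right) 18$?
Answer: $291937 - i \sqrt{563} \approx 2.9194 \cdot 10^{5} - 23.728 i$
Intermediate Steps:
$Y = -468$ ($Y = - 2 \left(3 - -10\right) 18 = - 2 \left(3 + 10\right) 18 = - 2 \cdot 13 \cdot 18 = \left(-2\right) 234 = -468$)
$291937 + l{\left(443,\sqrt{-95 + Y} \right)} = 291937 - \sqrt{-95 - 468} = 291937 - \sqrt{-563} = 291937 - i \sqrt{563}$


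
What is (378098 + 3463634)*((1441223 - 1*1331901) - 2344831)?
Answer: -8588226461588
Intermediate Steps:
(378098 + 3463634)*((1441223 - 1*1331901) - 2344831) = 3841732*((1441223 - 1331901) - 2344831) = 3841732*(109322 - 2344831) = 3841732*(-2235509) = -8588226461588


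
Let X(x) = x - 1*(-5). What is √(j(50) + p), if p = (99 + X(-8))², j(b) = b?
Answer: √9266 ≈ 96.260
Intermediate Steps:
X(x) = 5 + x (X(x) = x + 5 = 5 + x)
p = 9216 (p = (99 + (5 - 8))² = (99 - 3)² = 96² = 9216)
√(j(50) + p) = √(50 + 9216) = √9266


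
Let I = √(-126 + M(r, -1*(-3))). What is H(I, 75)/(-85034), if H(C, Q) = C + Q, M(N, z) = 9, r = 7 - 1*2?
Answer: -75/85034 - 3*I*√13/85034 ≈ -0.000882 - 0.0001272*I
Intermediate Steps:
r = 5 (r = 7 - 2 = 5)
I = 3*I*√13 (I = √(-126 + 9) = √(-117) = 3*I*√13 ≈ 10.817*I)
H(I, 75)/(-85034) = (3*I*√13 + 75)/(-85034) = (75 + 3*I*√13)*(-1/85034) = -75/85034 - 3*I*√13/85034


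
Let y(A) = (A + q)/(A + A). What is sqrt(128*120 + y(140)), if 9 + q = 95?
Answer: sqrt(75267955)/70 ≈ 123.94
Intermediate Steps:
q = 86 (q = -9 + 95 = 86)
y(A) = (86 + A)/(2*A) (y(A) = (A + 86)/(A + A) = (86 + A)/((2*A)) = (86 + A)*(1/(2*A)) = (86 + A)/(2*A))
sqrt(128*120 + y(140)) = sqrt(128*120 + (1/2)*(86 + 140)/140) = sqrt(15360 + (1/2)*(1/140)*226) = sqrt(15360 + 113/140) = sqrt(2150513/140) = sqrt(75267955)/70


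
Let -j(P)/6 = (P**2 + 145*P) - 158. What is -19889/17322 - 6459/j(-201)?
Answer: -202080989/192239556 ≈ -1.0512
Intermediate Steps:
j(P) = 948 - 870*P - 6*P**2 (j(P) = -6*((P**2 + 145*P) - 158) = -6*(-158 + P**2 + 145*P) = 948 - 870*P - 6*P**2)
-19889/17322 - 6459/j(-201) = -19889/17322 - 6459/(948 - 870*(-201) - 6*(-201)**2) = -19889*1/17322 - 6459/(948 + 174870 - 6*40401) = -19889/17322 - 6459/(948 + 174870 - 242406) = -19889/17322 - 6459/(-66588) = -19889/17322 - 6459*(-1/66588) = -19889/17322 + 2153/22196 = -202080989/192239556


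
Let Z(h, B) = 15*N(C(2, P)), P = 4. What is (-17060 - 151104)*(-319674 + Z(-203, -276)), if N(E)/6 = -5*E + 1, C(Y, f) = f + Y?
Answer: 54196566576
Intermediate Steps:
C(Y, f) = Y + f
N(E) = 6 - 30*E (N(E) = 6*(-5*E + 1) = 6*(1 - 5*E) = 6 - 30*E)
Z(h, B) = -2610 (Z(h, B) = 15*(6 - 30*(2 + 4)) = 15*(6 - 30*6) = 15*(6 - 180) = 15*(-174) = -2610)
(-17060 - 151104)*(-319674 + Z(-203, -276)) = (-17060 - 151104)*(-319674 - 2610) = -168164*(-322284) = 54196566576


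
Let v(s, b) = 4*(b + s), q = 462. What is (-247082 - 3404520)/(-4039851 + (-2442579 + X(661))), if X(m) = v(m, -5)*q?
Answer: 1825801/2635071 ≈ 0.69288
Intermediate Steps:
v(s, b) = 4*b + 4*s
X(m) = -9240 + 1848*m (X(m) = (4*(-5) + 4*m)*462 = (-20 + 4*m)*462 = -9240 + 1848*m)
(-247082 - 3404520)/(-4039851 + (-2442579 + X(661))) = (-247082 - 3404520)/(-4039851 + (-2442579 + (-9240 + 1848*661))) = -3651602/(-4039851 + (-2442579 + (-9240 + 1221528))) = -3651602/(-4039851 + (-2442579 + 1212288)) = -3651602/(-4039851 - 1230291) = -3651602/(-5270142) = -3651602*(-1/5270142) = 1825801/2635071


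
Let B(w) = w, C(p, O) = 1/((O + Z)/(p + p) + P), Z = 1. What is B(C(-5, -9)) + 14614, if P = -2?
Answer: 87679/6 ≈ 14613.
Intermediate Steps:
C(p, O) = 1/(-2 + (1 + O)/(2*p)) (C(p, O) = 1/((O + 1)/(p + p) - 2) = 1/((1 + O)/((2*p)) - 2) = 1/((1 + O)*(1/(2*p)) - 2) = 1/((1 + O)/(2*p) - 2) = 1/(-2 + (1 + O)/(2*p)))
B(C(-5, -9)) + 14614 = 2*(-5)/(1 - 9 - 4*(-5)) + 14614 = 2*(-5)/(1 - 9 + 20) + 14614 = 2*(-5)/12 + 14614 = 2*(-5)*(1/12) + 14614 = -⅚ + 14614 = 87679/6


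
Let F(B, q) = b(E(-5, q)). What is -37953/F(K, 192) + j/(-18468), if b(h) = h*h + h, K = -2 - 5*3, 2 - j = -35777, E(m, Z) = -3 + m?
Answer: -175729907/258552 ≈ -679.67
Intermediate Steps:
j = 35779 (j = 2 - 1*(-35777) = 2 + 35777 = 35779)
K = -17 (K = -2 - 15 = -17)
b(h) = h + h² (b(h) = h² + h = h + h²)
F(B, q) = 56 (F(B, q) = (-3 - 5)*(1 + (-3 - 5)) = -8*(1 - 8) = -8*(-7) = 56)
-37953/F(K, 192) + j/(-18468) = -37953/56 + 35779/(-18468) = -37953*1/56 + 35779*(-1/18468) = -37953/56 - 35779/18468 = -175729907/258552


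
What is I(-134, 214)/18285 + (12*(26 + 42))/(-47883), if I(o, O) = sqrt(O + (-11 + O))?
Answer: -272/15961 + sqrt(417)/18285 ≈ -0.015925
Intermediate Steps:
I(o, O) = sqrt(-11 + 2*O)
I(-134, 214)/18285 + (12*(26 + 42))/(-47883) = sqrt(-11 + 2*214)/18285 + (12*(26 + 42))/(-47883) = sqrt(-11 + 428)*(1/18285) + (12*68)*(-1/47883) = sqrt(417)*(1/18285) + 816*(-1/47883) = sqrt(417)/18285 - 272/15961 = -272/15961 + sqrt(417)/18285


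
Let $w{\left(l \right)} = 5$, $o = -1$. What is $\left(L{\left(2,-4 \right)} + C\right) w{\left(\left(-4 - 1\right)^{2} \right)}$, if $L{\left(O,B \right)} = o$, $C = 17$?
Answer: $80$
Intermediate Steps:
$L{\left(O,B \right)} = -1$
$\left(L{\left(2,-4 \right)} + C\right) w{\left(\left(-4 - 1\right)^{2} \right)} = \left(-1 + 17\right) 5 = 16 \cdot 5 = 80$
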